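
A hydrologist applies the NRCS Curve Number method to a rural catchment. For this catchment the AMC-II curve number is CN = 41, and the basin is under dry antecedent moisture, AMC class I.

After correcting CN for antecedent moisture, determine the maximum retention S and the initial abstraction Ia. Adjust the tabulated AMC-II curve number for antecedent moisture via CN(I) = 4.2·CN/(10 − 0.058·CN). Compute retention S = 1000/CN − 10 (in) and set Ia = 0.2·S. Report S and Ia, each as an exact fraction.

S = 29500/861 in ≈ 34.262 in; Ia = 5900/861 in ≈ 6.852 in

Adjust CN=41 to AMC I: 4.2·41/(10 − 0.058·41) → (861/5) ÷ (3811/500) = 86100/3811 ≈ 22.592
Max retention: S = 1000/(86100/3811) − 10 = 29500/861 in (≈ 34.262 in)
Initial abstraction Ia = S/5 = (29500/861)/5 = 5900/861 ≈ 6.852 in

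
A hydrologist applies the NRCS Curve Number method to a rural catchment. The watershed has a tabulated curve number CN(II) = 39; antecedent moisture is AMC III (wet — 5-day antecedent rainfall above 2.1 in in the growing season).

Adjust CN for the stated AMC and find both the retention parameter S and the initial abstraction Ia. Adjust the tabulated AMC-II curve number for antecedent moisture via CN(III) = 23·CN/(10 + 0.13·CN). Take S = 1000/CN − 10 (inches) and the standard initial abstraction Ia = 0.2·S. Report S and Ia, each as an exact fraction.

Adjust CN=39 to AMC III: 23·39/(10 + 0.13·39) → 897 ÷ (1507/100) = 89700/1507 ≈ 59.522
S = 1000/(89700/1507) − 10 = 6100/897 in ≈ 6.800 in
Ia = 0.2·(6100/897) = 1220/897 in ≈ 1.360 in

S = 6100/897 in ≈ 6.800 in; Ia = 1220/897 in ≈ 1.360 in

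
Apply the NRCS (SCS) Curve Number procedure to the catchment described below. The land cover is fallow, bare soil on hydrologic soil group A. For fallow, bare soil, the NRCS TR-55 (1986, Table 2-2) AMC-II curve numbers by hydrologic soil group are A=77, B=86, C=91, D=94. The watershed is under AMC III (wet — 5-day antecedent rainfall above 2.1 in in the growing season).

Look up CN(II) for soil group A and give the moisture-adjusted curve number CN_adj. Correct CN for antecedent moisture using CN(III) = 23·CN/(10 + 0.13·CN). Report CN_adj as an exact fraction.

NRCS table: fallow, bare soil, soil group A → CN(II) = 77
CN(III) from CN(II)=77: (23·77)/(10 + 0.13·77) = 7700/87 ≈ 88.506

CN_adj = 7700/87 ≈ 88.506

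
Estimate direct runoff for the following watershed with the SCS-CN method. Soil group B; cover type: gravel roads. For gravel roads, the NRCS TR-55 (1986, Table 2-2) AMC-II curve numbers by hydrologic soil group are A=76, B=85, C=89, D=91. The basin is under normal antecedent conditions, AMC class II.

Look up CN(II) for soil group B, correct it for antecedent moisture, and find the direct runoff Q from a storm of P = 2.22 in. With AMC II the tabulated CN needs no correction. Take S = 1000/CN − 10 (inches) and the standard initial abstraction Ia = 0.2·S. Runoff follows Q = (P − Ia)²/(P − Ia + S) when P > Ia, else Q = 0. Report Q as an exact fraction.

Q = 279841/291550 in ≈ 0.960 in

NRCS table: gravel roads, soil group B → CN(II) = 85
CN(II) = 85; AMC II needs no correction.
Max retention: S = 1000/85 − 10 = 30/17 in (≈ 1.765 in)
Initial abstraction Ia = S/5 = (30/17)/5 = 6/17 ≈ 0.353 in
Excess rainfall: 2.220 − 0.353 = 1.867 in; P > Ia so Q > 0
Q: (1587/850)² ÷ (3087/850) = 279841/291550 in (≈ 0.960 in)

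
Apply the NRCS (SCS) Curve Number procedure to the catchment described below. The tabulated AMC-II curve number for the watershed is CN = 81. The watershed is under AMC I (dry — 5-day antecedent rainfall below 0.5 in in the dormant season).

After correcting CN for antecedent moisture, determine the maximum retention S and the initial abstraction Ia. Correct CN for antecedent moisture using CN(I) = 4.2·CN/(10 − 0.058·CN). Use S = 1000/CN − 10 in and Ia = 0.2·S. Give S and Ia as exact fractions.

Dry (AMC I): CN(I) = 4.2·81/(10 − 0.058·81) = (1701/5)/(2651/500) = 170100/2651 ≈ 64.164
S = 1000/(170100/2651) − 10 = 9500/1701 in ≈ 5.585 in
Ia = 0.2·(9500/1701) = 1900/1701 in ≈ 1.117 in

S = 9500/1701 in ≈ 5.585 in; Ia = 1900/1701 in ≈ 1.117 in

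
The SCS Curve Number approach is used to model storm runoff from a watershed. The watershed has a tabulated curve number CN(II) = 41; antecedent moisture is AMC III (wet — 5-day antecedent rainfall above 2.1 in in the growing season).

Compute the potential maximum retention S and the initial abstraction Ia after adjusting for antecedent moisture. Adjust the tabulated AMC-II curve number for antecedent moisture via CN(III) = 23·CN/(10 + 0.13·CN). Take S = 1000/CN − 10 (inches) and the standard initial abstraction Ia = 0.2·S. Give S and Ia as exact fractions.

CN(III) from CN(II)=41: (23·41)/(10 + 0.13·41) = 94300/1533 ≈ 61.513
Retention S: 1000/CN − 10 with CN=61.513 → S = 5900/943 ≈ 6.257 in
Ia = 0.2S: 0.2·6.257 = 1.251 in (exactly 1180/943)

S = 5900/943 in ≈ 6.257 in; Ia = 1180/943 in ≈ 1.251 in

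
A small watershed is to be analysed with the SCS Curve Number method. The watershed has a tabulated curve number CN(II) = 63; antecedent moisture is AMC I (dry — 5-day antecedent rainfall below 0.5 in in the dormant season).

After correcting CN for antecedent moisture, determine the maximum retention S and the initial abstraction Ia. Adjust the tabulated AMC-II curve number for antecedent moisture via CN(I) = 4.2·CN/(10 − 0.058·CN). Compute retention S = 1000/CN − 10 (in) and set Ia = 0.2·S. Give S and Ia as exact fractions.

S = 18500/1323 in ≈ 13.983 in; Ia = 3700/1323 in ≈ 2.797 in

CN(I) from CN(II)=63: (4.2·63)/(10 − 0.058·63) = 132300/3173 ≈ 41.696
Max retention: S = 1000/(132300/3173) − 10 = 18500/1323 in (≈ 13.983 in)
Ia = 0.2S: 0.2·13.983 = 2.797 in (exactly 3700/1323)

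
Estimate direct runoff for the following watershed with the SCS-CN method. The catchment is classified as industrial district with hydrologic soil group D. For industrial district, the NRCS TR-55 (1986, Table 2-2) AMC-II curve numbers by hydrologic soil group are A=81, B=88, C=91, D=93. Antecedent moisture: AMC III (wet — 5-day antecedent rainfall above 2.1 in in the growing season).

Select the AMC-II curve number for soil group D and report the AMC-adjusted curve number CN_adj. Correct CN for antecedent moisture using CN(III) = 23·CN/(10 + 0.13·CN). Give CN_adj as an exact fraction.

NRCS table: industrial district, soil group D → CN(II) = 93
Adjust CN=93 to AMC III: 23·93/(10 + 0.13·93) → 2139 ÷ (2209/100) = 213900/2209 ≈ 96.831

CN_adj = 213900/2209 ≈ 96.831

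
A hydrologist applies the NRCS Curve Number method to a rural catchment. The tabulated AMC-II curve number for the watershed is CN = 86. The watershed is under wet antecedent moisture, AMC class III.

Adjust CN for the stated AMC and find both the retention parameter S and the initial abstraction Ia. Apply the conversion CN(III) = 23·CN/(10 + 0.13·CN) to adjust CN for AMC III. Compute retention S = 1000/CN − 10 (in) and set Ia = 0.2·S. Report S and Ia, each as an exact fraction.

Wet (AMC III): CN(III) = 23·86/(10 + 0.13·86) = 1978/(1059/50) = 98900/1059 ≈ 93.390
Retention S: 1000/CN − 10 with CN=93.390 → S = 700/989 ≈ 0.708 in
Initial abstraction Ia = S/5 = (700/989)/5 = 140/989 ≈ 0.142 in

S = 700/989 in ≈ 0.708 in; Ia = 140/989 in ≈ 0.142 in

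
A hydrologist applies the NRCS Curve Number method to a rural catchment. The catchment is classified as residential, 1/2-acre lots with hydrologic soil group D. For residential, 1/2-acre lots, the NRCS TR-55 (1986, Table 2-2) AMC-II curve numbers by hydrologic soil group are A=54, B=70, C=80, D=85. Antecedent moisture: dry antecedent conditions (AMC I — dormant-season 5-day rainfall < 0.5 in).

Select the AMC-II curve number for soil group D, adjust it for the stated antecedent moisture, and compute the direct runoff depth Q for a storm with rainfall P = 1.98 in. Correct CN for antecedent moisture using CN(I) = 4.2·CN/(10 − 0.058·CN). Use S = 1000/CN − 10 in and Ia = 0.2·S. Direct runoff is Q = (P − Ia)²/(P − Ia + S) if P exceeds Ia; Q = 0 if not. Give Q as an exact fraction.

NRCS table: residential, 1/2-acre lots, soil group D → CN(II) = 85
CN(I) from CN(II)=85: (4.2·85)/(10 − 0.058·85) = 11900/169 ≈ 70.414
Retention S: 1000/CN − 10 with CN=70.414 → S = 500/119 ≈ 4.202 in
Ia = 0.2S: 0.2·4.202 = 0.840 in (exactly 100/119)
Since P=1.980 > Ia=0.840: effective rainfall P−Ia = 6781/5950 in
Runoff Q = (P−Ia)²/(P−Ia+S) = (1.140)²/(1.140+4.202) = 45981961/189096950 ≈ 0.243 in

Q = 45981961/189096950 in ≈ 0.243 in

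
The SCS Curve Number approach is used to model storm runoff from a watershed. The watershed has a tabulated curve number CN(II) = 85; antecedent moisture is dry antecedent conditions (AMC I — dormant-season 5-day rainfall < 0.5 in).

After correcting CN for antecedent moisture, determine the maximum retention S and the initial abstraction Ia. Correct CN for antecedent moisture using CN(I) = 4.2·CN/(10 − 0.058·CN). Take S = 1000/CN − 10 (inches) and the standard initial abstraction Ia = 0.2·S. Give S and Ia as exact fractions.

Adjust CN=85 to AMC I: 4.2·85/(10 − 0.058·85) → 357 ÷ (507/100) = 11900/169 ≈ 70.414
Retention S: 1000/CN − 10 with CN=70.414 → S = 500/119 ≈ 4.202 in
Ia = 0.2S: 0.2·4.202 = 0.840 in (exactly 100/119)

S = 500/119 in ≈ 4.202 in; Ia = 100/119 in ≈ 0.840 in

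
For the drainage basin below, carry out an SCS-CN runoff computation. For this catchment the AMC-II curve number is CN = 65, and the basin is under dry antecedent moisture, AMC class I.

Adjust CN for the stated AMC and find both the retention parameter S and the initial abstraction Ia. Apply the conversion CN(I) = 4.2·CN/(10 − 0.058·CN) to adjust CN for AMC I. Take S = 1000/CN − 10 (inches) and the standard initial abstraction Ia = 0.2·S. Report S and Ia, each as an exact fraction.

S = 500/39 in ≈ 12.821 in; Ia = 100/39 in ≈ 2.564 in

CN(I) from CN(II)=65: (4.2·65)/(10 − 0.058·65) = 3900/89 ≈ 43.820
S = 1000/(3900/89) − 10 = 500/39 in ≈ 12.821 in
Ia = 0.2·(500/39) = 100/39 in ≈ 2.564 in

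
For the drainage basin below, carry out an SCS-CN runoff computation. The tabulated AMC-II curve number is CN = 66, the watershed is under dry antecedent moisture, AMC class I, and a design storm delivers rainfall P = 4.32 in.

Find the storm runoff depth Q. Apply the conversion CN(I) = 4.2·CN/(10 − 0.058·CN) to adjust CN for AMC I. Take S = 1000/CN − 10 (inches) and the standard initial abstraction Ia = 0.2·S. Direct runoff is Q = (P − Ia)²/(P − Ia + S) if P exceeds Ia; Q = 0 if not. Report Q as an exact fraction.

Q = 261533584/1060480575 in ≈ 0.247 in

Dry (AMC I): CN(I) = 4.2·66/(10 − 0.058·66) = (1386/5)/(1543/250) = 69300/1543 ≈ 44.913
Max retention: S = 1000/(69300/1543) − 10 = 8500/693 in (≈ 12.266 in)
Ia = 0.2S: 0.2·12.266 = 2.453 in (exactly 1700/693)
Excess rainfall: 4.320 − 2.453 = 1.867 in; P > Ia so Q > 0
Q: (32344/17325)² ÷ (244844/17325) = 261533584/1060480575 in (≈ 0.247 in)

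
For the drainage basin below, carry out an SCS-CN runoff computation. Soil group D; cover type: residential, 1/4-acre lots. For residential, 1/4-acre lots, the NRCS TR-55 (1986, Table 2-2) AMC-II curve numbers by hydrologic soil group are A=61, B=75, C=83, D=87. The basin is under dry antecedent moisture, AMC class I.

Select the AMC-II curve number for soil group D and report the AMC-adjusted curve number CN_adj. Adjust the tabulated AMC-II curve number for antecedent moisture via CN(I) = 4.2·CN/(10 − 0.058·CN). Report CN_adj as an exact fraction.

NRCS table: residential, 1/4-acre lots, soil group D → CN(II) = 87
Dry (AMC I): CN(I) = 4.2·87/(10 − 0.058·87) = (1827/5)/(2477/500) = 182700/2477 ≈ 73.759

CN_adj = 182700/2477 ≈ 73.759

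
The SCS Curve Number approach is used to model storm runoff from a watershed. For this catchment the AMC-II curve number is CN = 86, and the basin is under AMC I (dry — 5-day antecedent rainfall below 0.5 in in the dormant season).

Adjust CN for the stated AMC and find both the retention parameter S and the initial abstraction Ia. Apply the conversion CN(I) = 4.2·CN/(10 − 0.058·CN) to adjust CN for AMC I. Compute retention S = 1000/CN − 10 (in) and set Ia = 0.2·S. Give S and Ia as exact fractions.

Adjust CN=86 to AMC I: 4.2·86/(10 − 0.058·86) → (1806/5) ÷ (1253/250) = 12900/179 ≈ 72.067
Max retention: S = 1000/(12900/179) − 10 = 500/129 in (≈ 3.876 in)
Initial abstraction Ia = S/5 = (500/129)/5 = 100/129 ≈ 0.775 in

S = 500/129 in ≈ 3.876 in; Ia = 100/129 in ≈ 0.775 in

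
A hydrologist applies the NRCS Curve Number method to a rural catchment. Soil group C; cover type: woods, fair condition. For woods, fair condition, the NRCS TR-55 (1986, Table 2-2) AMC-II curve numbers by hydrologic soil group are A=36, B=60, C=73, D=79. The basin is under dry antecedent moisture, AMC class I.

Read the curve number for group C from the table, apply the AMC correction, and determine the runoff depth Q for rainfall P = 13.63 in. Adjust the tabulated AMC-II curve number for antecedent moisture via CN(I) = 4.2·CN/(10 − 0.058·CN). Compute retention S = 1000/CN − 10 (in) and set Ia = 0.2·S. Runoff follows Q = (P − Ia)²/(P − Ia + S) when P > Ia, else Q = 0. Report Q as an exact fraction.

NRCS table: woods, fair condition, soil group C → CN(II) = 73
Adjust CN=73 to AMC I: 4.2·73/(10 − 0.058·73) → (1533/5) ÷ (2883/500) = 51100/961 ≈ 53.174
Retention S: 1000/CN − 10 with CN=53.174 → S = 4500/511 ≈ 8.806 in
Ia = 0.2S: 0.2·8.806 = 1.761 in (exactly 900/511)
Since P=13.630 > Ia=1.761: effective rainfall P−Ia = 606493/51100 in
Q = (606493/51100)²/((606493/51100) + 4500/511) = (367833759049/2611210000)/(1056493/51100) = 367833759049/53986792300 in ≈ 6.813 in

Q = 367833759049/53986792300 in ≈ 6.813 in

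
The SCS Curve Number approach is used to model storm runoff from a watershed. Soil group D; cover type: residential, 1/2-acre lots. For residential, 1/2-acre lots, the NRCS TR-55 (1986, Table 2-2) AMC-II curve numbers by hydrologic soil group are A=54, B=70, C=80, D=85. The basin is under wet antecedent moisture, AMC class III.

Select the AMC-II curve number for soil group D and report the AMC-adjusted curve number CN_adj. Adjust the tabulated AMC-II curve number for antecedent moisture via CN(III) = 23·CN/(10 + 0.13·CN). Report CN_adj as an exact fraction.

CN_adj = 39100/421 ≈ 92.874

NRCS table: residential, 1/2-acre lots, soil group D → CN(II) = 85
Adjust CN=85 to AMC III: 23·85/(10 + 0.13·85) → 1955 ÷ (421/20) = 39100/421 ≈ 92.874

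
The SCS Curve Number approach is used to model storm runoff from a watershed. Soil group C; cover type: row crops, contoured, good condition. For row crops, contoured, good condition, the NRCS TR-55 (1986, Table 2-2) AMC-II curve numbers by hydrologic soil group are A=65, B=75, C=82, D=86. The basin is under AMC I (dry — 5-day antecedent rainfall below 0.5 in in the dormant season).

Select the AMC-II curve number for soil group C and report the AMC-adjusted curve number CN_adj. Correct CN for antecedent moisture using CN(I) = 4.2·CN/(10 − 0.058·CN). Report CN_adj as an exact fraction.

CN_adj = 28700/437 ≈ 65.675

NRCS table: row crops, contoured, good condition, soil group C → CN(II) = 82
CN(I) from CN(II)=82: (4.2·82)/(10 − 0.058·82) = 28700/437 ≈ 65.675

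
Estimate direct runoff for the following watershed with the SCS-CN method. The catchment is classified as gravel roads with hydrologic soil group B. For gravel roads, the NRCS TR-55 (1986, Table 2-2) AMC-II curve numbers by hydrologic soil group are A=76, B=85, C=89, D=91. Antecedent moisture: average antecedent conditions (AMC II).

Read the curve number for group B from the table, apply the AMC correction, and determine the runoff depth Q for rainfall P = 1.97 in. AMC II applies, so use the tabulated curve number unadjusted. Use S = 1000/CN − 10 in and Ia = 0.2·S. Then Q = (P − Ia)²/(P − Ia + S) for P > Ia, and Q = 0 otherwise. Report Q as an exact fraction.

Q = 7557001/9773300 in ≈ 0.773 in

NRCS table: gravel roads, soil group B → CN(II) = 85
AMC II — tabulated CN = 85 applies directly.
S = 1000/85 − 10 = 30/17 in ≈ 1.765 in
Initial abstraction Ia = S/5 = (30/17)/5 = 6/17 ≈ 0.353 in
P − Ia = 1.970 − 0.353 = 2749/1700 ≈ 1.617 in (> 0, runoff occurs)
Q = (2749/1700)²/((2749/1700) + 30/17) = (7557001/2890000)/(5749/1700) = 7557001/9773300 in ≈ 0.773 in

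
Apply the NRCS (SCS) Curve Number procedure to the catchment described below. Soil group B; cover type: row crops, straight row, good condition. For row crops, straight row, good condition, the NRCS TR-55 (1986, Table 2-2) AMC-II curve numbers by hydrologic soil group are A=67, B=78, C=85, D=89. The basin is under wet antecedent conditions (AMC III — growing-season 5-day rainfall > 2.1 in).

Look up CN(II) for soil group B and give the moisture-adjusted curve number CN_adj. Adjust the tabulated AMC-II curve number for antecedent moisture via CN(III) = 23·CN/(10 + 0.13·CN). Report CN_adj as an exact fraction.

CN_adj = 89700/1007 ≈ 89.076

NRCS table: row crops, straight row, good condition, soil group B → CN(II) = 78
Wet (AMC III): CN(III) = 23·78/(10 + 0.13·78) = 1794/(1007/50) = 89700/1007 ≈ 89.076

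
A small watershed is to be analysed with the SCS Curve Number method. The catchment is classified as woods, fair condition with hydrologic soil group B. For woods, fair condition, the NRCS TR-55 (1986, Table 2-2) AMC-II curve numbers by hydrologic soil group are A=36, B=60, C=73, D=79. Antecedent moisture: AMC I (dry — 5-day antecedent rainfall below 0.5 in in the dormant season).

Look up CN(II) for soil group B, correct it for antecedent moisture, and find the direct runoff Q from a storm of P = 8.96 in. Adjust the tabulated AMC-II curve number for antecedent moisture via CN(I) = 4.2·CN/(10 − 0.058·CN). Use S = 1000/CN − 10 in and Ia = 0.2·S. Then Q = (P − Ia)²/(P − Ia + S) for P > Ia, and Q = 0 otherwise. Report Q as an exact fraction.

NRCS table: woods, fair condition, soil group B → CN(II) = 60
CN(I) from CN(II)=60: (4.2·60)/(10 − 0.058·60) = 6300/163 ≈ 38.650
Max retention: S = 1000/(6300/163) − 10 = 1000/63 in (≈ 15.873 in)
Initial abstraction Ia = S/5 = (1000/63)/5 = 200/63 ≈ 3.175 in
P − Ia = 8.960 − 3.175 = 9112/1575 ≈ 5.785 in (> 0, runoff occurs)
Q: (9112/1575)² ÷ (34112/1575) = 1297321/839475 in (≈ 1.545 in)

Q = 1297321/839475 in ≈ 1.545 in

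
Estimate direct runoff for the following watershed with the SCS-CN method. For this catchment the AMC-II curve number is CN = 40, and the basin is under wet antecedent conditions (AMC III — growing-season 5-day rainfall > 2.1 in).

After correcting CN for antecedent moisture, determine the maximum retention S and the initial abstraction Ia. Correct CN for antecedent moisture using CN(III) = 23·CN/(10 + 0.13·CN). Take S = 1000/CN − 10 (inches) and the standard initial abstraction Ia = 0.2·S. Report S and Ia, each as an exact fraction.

S = 150/23 in ≈ 6.522 in; Ia = 30/23 in ≈ 1.304 in

Wet (AMC III): CN(III) = 23·40/(10 + 0.13·40) = 920/(76/5) = 1150/19 ≈ 60.526
Max retention: S = 1000/(1150/19) − 10 = 150/23 in (≈ 6.522 in)
Ia = 0.2S: 0.2·6.522 = 1.304 in (exactly 30/23)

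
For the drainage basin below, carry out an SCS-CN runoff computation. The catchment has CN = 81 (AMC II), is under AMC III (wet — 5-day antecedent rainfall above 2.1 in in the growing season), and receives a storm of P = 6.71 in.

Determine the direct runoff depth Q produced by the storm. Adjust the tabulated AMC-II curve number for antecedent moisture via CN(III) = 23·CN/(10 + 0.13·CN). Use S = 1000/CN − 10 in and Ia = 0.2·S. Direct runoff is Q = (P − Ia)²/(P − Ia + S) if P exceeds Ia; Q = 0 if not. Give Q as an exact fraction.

Wet (AMC III): CN(III) = 23·81/(10 + 0.13·81) = 1863/(2053/100) = 186300/2053 ≈ 90.745
Max retention: S = 1000/(186300/2053) − 10 = 1900/1863 in (≈ 1.020 in)
Ia = 0.2·(1900/1863) = 380/1863 in ≈ 0.204 in
Excess rainfall: 6.710 − 0.204 = 6.506 in; P > Ia so Q > 0
Runoff Q = (P−Ia)²/(P−Ia+S) = (6.506)²/(6.506+1.020) = 1469120957329/261206199900 ≈ 5.624 in

Q = 1469120957329/261206199900 in ≈ 5.624 in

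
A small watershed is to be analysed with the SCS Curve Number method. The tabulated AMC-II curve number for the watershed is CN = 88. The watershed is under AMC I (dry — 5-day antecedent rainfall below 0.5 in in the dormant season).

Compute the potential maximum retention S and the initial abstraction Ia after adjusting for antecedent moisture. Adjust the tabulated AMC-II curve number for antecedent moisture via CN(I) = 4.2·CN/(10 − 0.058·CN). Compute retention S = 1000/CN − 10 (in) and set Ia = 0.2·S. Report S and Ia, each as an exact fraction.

Adjust CN=88 to AMC I: 4.2·88/(10 − 0.058·88) → (1848/5) ÷ (612/125) = 3850/51 ≈ 75.490
Retention S: 1000/CN − 10 with CN=75.490 → S = 250/77 ≈ 3.247 in
Ia = 0.2·(250/77) = 50/77 in ≈ 0.649 in

S = 250/77 in ≈ 3.247 in; Ia = 50/77 in ≈ 0.649 in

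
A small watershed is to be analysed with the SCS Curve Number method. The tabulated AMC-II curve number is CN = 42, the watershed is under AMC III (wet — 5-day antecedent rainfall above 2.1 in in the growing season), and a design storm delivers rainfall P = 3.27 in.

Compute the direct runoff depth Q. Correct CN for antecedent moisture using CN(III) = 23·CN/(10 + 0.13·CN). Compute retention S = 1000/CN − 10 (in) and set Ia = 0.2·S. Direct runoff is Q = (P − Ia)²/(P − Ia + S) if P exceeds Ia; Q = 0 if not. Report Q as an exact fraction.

Wet (AMC III): CN(III) = 23·42/(10 + 0.13·42) = 966/(773/50) = 48300/773 ≈ 62.484
Retention S: 1000/CN − 10 with CN=62.484 → S = 2900/483 ≈ 6.004 in
Initial abstraction Ia = S/5 = (2900/483)/5 = 580/483 ≈ 1.201 in
Since P=3.270 > Ia=1.201: effective rainfall P−Ia = 99941/48300 in
Q: (99941/48300)² ÷ (389941/48300) = 9988203481/18834150300 in (≈ 0.530 in)

Q = 9988203481/18834150300 in ≈ 0.530 in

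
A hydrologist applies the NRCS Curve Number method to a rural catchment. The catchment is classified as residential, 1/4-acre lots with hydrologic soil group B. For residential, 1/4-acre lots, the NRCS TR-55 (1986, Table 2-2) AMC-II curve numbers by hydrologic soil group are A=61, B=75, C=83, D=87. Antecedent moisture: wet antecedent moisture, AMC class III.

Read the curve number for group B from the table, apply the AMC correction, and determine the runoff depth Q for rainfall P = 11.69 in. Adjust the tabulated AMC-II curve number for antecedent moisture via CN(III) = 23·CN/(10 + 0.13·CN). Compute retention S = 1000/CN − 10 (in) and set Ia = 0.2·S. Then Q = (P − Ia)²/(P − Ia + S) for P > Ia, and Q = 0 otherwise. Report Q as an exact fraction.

Q = 6187552921/611760900 in ≈ 10.114 in

NRCS table: residential, 1/4-acre lots, soil group B → CN(II) = 75
Wet (AMC III): CN(III) = 23·75/(10 + 0.13·75) = 1725/(79/4) = 6900/79 ≈ 87.342
S = 1000/(6900/79) − 10 = 100/69 in ≈ 1.449 in
Ia = 0.2·(100/69) = 20/69 in ≈ 0.290 in
P − Ia = 11.690 − 0.290 = 78661/6900 ≈ 11.400 in (> 0, runoff occurs)
Q = (78661/6900)²/((78661/6900) + 100/69) = (6187552921/47610000)/(88661/6900) = 6187552921/611760900 in ≈ 10.114 in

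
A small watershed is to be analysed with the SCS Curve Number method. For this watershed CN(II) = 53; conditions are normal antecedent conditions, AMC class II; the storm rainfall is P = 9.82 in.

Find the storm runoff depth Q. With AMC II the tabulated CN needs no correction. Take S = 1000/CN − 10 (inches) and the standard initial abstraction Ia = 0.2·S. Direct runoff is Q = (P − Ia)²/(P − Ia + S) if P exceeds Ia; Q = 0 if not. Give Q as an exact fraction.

Q = 454670329/118780950 in ≈ 3.828 in

AMC II — tabulated CN = 53 applies directly.
Max retention: S = 1000/53 − 10 = 470/53 in (≈ 8.868 in)
Initial abstraction Ia = S/5 = (470/53)/5 = 94/53 ≈ 1.774 in
P − Ia = 9.820 − 1.774 = 21323/2650 ≈ 8.046 in (> 0, runoff occurs)
Q = (21323/2650)²/((21323/2650) + 470/53) = (454670329/7022500)/(44823/2650) = 454670329/118780950 in ≈ 3.828 in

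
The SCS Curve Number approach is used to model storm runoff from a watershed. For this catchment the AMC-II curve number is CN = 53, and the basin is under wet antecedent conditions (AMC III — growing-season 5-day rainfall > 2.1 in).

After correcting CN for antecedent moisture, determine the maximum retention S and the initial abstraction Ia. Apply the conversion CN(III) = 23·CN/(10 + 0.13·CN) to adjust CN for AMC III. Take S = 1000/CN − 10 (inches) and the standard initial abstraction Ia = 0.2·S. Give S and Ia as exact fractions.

Wet (AMC III): CN(III) = 23·53/(10 + 0.13·53) = 1219/(1689/100) = 121900/1689 ≈ 72.173
S = 1000/(121900/1689) − 10 = 4700/1219 in ≈ 3.856 in
Ia = 0.2S: 0.2·3.856 = 0.771 in (exactly 940/1219)

S = 4700/1219 in ≈ 3.856 in; Ia = 940/1219 in ≈ 0.771 in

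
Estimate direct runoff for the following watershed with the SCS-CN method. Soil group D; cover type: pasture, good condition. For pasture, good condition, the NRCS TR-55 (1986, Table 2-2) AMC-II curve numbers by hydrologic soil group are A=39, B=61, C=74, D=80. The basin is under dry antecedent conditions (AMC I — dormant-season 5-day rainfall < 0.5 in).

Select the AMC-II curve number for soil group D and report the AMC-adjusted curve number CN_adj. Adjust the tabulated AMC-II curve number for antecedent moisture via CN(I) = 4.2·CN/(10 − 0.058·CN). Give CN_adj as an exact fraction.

CN_adj = 4200/67 ≈ 62.687

NRCS table: pasture, good condition, soil group D → CN(II) = 80
Dry (AMC I): CN(I) = 4.2·80/(10 − 0.058·80) = 336/(134/25) = 4200/67 ≈ 62.687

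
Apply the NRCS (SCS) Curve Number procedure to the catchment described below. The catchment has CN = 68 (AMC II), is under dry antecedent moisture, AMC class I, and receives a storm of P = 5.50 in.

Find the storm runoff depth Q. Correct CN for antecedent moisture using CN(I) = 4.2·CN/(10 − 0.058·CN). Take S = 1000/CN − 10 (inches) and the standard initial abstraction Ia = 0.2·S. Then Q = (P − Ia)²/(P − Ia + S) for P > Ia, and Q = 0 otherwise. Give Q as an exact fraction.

Dry (AMC I): CN(I) = 4.2·68/(10 − 0.058·68) = (1428/5)/(757/125) = 35700/757 ≈ 47.160
Max retention: S = 1000/(35700/757) − 10 = 4000/357 in (≈ 11.204 in)
Initial abstraction Ia = S/5 = (4000/357)/5 = 800/357 ≈ 2.241 in
P − Ia = 5.500 − 2.241 = 2327/714 ≈ 3.259 in (> 0, runoff occurs)
Q = (2327/714)²/((2327/714) + 4000/357) = (5414929/509796)/(10327/714) = 5414929/7373478 in ≈ 0.734 in

Q = 5414929/7373478 in ≈ 0.734 in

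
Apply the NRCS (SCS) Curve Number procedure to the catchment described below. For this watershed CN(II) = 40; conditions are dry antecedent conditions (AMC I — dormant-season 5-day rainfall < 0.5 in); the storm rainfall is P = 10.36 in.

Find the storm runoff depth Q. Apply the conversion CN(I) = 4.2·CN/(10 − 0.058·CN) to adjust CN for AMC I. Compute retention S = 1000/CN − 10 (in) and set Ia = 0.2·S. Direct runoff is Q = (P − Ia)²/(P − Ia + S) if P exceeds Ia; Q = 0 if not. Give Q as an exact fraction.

Q = 316969/1192275 in ≈ 0.266 in

CN(I) from CN(II)=40: (4.2·40)/(10 − 0.058·40) = 175/8 ≈ 21.875
Max retention: S = 1000/(175/8) − 10 = 250/7 in (≈ 35.714 in)
Ia = 0.2·(250/7) = 50/7 in ≈ 7.143 in
Since P=10.360 > Ia=7.143: effective rainfall P−Ia = 563/175 in
Q = (563/175)²/((563/175) + 250/7) = (316969/30625)/(6813/175) = 316969/1192275 in ≈ 0.266 in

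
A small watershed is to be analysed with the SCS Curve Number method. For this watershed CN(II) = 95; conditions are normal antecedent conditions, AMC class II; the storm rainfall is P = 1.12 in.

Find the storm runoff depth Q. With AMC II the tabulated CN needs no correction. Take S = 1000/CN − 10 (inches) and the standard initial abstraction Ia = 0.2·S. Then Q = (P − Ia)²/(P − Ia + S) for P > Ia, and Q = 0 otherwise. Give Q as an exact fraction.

Q = 58081/86925 in ≈ 0.668 in

Average conditions: CN = 95 (no AMC adjustment).
Max retention: S = 1000/95 − 10 = 10/19 in (≈ 0.526 in)
Ia = 0.2·(10/19) = 2/19 in ≈ 0.105 in
P − Ia = 1.120 − 0.105 = 482/475 ≈ 1.015 in (> 0, runoff occurs)
Q = (482/475)²/((482/475) + 10/19) = (232324/225625)/(732/475) = 58081/86925 in ≈ 0.668 in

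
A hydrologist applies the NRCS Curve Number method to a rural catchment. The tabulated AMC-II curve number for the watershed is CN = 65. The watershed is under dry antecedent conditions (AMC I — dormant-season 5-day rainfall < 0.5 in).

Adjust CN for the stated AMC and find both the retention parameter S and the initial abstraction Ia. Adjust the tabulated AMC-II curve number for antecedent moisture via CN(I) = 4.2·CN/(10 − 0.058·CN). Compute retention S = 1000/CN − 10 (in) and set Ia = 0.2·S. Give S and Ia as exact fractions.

S = 500/39 in ≈ 12.821 in; Ia = 100/39 in ≈ 2.564 in

Dry (AMC I): CN(I) = 4.2·65/(10 − 0.058·65) = 273/(623/100) = 3900/89 ≈ 43.820
Retention S: 1000/CN − 10 with CN=43.820 → S = 500/39 ≈ 12.821 in
Ia = 0.2S: 0.2·12.821 = 2.564 in (exactly 100/39)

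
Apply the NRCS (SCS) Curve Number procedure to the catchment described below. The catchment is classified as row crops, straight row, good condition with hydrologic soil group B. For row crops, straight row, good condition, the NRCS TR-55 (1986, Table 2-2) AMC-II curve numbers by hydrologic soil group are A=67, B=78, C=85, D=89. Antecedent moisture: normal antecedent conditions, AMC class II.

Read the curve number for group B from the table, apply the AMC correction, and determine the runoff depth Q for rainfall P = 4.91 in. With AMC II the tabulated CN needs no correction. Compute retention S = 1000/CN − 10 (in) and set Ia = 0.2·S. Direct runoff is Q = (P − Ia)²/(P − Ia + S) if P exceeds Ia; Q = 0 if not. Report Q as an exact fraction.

Q = 287268601/109001100 in ≈ 2.635 in

NRCS table: row crops, straight row, good condition, soil group B → CN(II) = 78
Average conditions: CN = 78 (no AMC adjustment).
Retention S: 1000/CN − 10 with CN=78.000 → S = 110/39 ≈ 2.821 in
Initial abstraction Ia = S/5 = (110/39)/5 = 22/39 ≈ 0.564 in
Since P=4.910 > Ia=0.564: effective rainfall P−Ia = 16949/3900 in
Q: (16949/3900)² ÷ (27949/3900) = 287268601/109001100 in (≈ 2.635 in)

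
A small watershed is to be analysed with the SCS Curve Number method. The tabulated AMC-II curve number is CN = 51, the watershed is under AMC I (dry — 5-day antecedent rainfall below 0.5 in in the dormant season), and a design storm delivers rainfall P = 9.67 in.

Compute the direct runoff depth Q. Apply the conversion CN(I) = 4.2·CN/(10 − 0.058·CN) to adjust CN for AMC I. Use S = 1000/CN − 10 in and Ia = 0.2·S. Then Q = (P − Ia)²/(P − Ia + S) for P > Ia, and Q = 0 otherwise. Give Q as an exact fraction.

Q = 6076358401/6547650300 in ≈ 0.928 in

CN(I) from CN(II)=51: (4.2·51)/(10 − 0.058·51) = 15300/503 ≈ 30.417
Retention S: 1000/CN − 10 with CN=30.417 → S = 3500/153 ≈ 22.876 in
Initial abstraction Ia = S/5 = (3500/153)/5 = 700/153 ≈ 4.575 in
Excess rainfall: 9.670 − 4.575 = 5.095 in; P > Ia so Q > 0
Q: (77951/15300)² ÷ (427951/15300) = 6076358401/6547650300 in (≈ 0.928 in)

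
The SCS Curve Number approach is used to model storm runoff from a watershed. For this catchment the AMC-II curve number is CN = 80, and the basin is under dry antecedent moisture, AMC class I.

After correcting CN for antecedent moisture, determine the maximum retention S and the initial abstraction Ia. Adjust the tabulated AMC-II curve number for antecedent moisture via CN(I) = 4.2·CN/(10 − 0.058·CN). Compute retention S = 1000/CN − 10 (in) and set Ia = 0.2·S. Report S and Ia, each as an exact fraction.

Dry (AMC I): CN(I) = 4.2·80/(10 − 0.058·80) = 336/(134/25) = 4200/67 ≈ 62.687
Max retention: S = 1000/(4200/67) − 10 = 125/21 in (≈ 5.952 in)
Ia = 0.2S: 0.2·5.952 = 1.190 in (exactly 25/21)

S = 125/21 in ≈ 5.952 in; Ia = 25/21 in ≈ 1.190 in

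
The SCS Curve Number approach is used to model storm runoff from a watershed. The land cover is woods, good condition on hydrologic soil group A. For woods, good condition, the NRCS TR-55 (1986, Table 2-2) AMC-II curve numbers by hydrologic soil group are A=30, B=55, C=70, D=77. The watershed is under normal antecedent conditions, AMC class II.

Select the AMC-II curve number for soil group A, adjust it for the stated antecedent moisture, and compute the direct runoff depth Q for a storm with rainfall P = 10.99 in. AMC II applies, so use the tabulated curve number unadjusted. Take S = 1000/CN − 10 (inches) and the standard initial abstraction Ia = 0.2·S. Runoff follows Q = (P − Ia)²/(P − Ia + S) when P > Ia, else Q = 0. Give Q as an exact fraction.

Q = 514087/381300 in ≈ 1.348 in

NRCS table: woods, good condition, soil group A → CN(II) = 30
AMC II — tabulated CN = 30 applies directly.
Retention S: 1000/CN − 10 with CN=30.000 → S = 70/3 ≈ 23.333 in
Ia = 0.2·(70/3) = 14/3 in ≈ 4.667 in
Excess rainfall: 10.990 − 4.667 = 6.323 in; P > Ia so Q > 0
Q = (1897/300)²/((1897/300) + 70/3) = (3598609/90000)/(8897/300) = 514087/381300 in ≈ 1.348 in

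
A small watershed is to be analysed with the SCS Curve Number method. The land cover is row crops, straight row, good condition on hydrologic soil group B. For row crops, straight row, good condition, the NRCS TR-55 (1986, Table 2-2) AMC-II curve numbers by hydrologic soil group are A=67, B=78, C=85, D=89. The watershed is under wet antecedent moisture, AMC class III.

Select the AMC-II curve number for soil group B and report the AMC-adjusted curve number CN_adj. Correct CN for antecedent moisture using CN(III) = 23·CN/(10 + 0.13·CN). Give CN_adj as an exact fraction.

NRCS table: row crops, straight row, good condition, soil group B → CN(II) = 78
CN(III) from CN(II)=78: (23·78)/(10 + 0.13·78) = 89700/1007 ≈ 89.076

CN_adj = 89700/1007 ≈ 89.076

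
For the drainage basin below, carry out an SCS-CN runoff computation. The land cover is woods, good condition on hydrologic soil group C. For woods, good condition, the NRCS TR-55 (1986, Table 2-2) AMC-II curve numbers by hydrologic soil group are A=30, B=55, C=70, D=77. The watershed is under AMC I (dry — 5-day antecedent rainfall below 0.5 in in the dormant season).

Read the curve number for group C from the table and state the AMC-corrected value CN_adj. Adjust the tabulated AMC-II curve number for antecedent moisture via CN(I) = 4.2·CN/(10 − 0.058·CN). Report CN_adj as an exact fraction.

NRCS table: woods, good condition, soil group C → CN(II) = 70
Adjust CN=70 to AMC I: 4.2·70/(10 − 0.058·70) → 294 ÷ (297/50) = 4900/99 ≈ 49.495

CN_adj = 4900/99 ≈ 49.495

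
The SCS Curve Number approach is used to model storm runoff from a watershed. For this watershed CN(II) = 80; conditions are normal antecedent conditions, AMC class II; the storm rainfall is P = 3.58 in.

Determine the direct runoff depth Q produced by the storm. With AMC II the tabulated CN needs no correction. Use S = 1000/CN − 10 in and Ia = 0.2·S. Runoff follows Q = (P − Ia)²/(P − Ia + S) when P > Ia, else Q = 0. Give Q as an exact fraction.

Q = 11858/6975 in ≈ 1.700 in

CN(II) = 80; AMC II needs no correction.
Retention S: 1000/CN − 10 with CN=80.000 → S = 5/2 ≈ 2.500 in
Initial abstraction Ia = S/5 = (5/2)/5 = 1/2 ≈ 0.500 in
Since P=3.580 > Ia=0.500: effective rainfall P−Ia = 77/25 in
Q: (77/25)² ÷ (279/50) = 11858/6975 in (≈ 1.700 in)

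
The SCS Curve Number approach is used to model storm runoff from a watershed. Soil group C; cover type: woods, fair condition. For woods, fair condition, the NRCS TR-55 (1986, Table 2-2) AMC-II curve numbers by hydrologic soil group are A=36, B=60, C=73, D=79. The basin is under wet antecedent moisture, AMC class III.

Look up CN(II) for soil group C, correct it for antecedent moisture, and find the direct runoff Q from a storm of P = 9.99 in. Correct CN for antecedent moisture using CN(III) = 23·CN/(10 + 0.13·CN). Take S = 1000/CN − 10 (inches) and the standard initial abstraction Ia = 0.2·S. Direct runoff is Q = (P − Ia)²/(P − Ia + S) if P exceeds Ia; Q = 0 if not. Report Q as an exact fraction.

Q = 97598928483/11773651700 in ≈ 8.290 in

NRCS table: woods, fair condition, soil group C → CN(II) = 73
Wet (AMC III): CN(III) = 23·73/(10 + 0.13·73) = 1679/(1949/100) = 167900/1949 ≈ 86.147
S = 1000/(167900/1949) − 10 = 2700/1679 in ≈ 1.608 in
Ia = 0.2S: 0.2·1.608 = 0.322 in (exactly 540/1679)
Excess rainfall: 9.990 − 0.322 = 9.668 in; P > Ia so Q > 0
Q: (1623321/167900)² ÷ (1893321/167900) = 97598928483/11773651700 in (≈ 8.290 in)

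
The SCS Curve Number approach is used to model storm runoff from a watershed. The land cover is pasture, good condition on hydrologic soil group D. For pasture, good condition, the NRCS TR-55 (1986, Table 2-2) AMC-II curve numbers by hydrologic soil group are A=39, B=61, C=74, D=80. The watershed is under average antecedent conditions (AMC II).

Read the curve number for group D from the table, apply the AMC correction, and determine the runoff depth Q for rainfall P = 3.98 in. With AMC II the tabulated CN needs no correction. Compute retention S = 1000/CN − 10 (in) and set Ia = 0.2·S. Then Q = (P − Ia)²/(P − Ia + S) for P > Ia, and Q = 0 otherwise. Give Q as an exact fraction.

Q = 15138/7475 in ≈ 2.025 in

NRCS table: pasture, good condition, soil group D → CN(II) = 80
AMC II — tabulated CN = 80 applies directly.
S = 1000/80 − 10 = 5/2 in ≈ 2.500 in
Initial abstraction Ia = S/5 = (5/2)/5 = 1/2 ≈ 0.500 in
Excess rainfall: 3.980 − 0.500 = 3.480 in; P > Ia so Q > 0
Q = (87/25)²/((87/25) + 5/2) = (7569/625)/(299/50) = 15138/7475 in ≈ 2.025 in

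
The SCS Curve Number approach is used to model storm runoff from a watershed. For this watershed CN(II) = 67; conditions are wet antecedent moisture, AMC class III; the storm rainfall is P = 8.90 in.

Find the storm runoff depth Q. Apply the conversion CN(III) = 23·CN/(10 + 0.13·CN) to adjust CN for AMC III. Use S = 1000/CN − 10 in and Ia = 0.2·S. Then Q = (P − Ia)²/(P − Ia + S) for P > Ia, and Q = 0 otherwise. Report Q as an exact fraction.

Wet (AMC III): CN(III) = 23·67/(10 + 0.13·67) = 1541/(1871/100) = 154100/1871 ≈ 82.362
Max retention: S = 1000/(154100/1871) − 10 = 3300/1541 in (≈ 2.141 in)
Initial abstraction Ia = S/5 = (3300/1541)/5 = 660/1541 ≈ 0.428 in
Since P=8.900 > Ia=0.428: effective rainfall P−Ia = 130549/15410 in
Runoff Q = (P−Ia)²/(P−Ia+S) = (8.472)²/(8.472+2.141) = 17043041401/2520290090 ≈ 6.762 in

Q = 17043041401/2520290090 in ≈ 6.762 in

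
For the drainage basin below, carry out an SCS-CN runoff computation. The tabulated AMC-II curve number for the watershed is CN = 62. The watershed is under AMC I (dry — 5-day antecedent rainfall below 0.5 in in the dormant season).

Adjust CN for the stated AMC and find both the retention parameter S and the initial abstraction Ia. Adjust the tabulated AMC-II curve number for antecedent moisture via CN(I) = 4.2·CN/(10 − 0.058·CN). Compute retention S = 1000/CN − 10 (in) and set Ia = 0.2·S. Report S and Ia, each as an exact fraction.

Adjust CN=62 to AMC I: 4.2·62/(10 − 0.058·62) → (1302/5) ÷ (1601/250) = 65100/1601 ≈ 40.662
S = 1000/(65100/1601) − 10 = 9500/651 in ≈ 14.593 in
Ia = 0.2S: 0.2·14.593 = 2.919 in (exactly 1900/651)

S = 9500/651 in ≈ 14.593 in; Ia = 1900/651 in ≈ 2.919 in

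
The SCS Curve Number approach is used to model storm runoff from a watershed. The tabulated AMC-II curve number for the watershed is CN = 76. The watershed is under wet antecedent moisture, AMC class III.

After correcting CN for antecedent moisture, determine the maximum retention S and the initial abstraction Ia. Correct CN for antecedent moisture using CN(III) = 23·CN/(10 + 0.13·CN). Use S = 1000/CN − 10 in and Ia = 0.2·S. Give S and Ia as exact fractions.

Wet (AMC III): CN(III) = 23·76/(10 + 0.13·76) = 1748/(497/25) = 43700/497 ≈ 87.928
Retention S: 1000/CN − 10 with CN=87.928 → S = 600/437 ≈ 1.373 in
Ia = 0.2S: 0.2·1.373 = 0.275 in (exactly 120/437)

S = 600/437 in ≈ 1.373 in; Ia = 120/437 in ≈ 0.275 in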